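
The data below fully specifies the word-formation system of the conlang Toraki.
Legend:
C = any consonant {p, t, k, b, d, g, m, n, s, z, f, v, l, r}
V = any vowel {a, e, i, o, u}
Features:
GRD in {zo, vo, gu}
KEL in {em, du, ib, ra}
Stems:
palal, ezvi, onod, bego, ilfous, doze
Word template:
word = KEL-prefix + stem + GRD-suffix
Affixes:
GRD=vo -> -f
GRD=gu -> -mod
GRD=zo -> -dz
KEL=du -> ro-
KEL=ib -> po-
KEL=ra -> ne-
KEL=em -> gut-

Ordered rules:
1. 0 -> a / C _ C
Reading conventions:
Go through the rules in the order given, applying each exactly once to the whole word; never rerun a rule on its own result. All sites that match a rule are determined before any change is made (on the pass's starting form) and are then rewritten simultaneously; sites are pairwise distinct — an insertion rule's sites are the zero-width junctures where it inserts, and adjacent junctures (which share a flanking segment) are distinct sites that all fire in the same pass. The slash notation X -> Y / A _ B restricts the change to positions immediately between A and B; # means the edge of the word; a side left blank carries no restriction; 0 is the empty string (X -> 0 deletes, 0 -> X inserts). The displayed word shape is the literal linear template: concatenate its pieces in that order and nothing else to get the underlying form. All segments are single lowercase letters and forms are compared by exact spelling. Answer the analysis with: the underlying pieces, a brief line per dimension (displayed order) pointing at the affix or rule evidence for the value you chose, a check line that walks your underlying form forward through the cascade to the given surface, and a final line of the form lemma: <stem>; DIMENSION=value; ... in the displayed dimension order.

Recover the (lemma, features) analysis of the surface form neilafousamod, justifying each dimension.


underlying: ne-ilfous-mod
GRD=gu - signalled by the affix -mod
KEL=ra - signalled by the affix ne-
check: neilfousmod -> neilafousamod
lemma: ilfous; GRD=gu; KEL=ra


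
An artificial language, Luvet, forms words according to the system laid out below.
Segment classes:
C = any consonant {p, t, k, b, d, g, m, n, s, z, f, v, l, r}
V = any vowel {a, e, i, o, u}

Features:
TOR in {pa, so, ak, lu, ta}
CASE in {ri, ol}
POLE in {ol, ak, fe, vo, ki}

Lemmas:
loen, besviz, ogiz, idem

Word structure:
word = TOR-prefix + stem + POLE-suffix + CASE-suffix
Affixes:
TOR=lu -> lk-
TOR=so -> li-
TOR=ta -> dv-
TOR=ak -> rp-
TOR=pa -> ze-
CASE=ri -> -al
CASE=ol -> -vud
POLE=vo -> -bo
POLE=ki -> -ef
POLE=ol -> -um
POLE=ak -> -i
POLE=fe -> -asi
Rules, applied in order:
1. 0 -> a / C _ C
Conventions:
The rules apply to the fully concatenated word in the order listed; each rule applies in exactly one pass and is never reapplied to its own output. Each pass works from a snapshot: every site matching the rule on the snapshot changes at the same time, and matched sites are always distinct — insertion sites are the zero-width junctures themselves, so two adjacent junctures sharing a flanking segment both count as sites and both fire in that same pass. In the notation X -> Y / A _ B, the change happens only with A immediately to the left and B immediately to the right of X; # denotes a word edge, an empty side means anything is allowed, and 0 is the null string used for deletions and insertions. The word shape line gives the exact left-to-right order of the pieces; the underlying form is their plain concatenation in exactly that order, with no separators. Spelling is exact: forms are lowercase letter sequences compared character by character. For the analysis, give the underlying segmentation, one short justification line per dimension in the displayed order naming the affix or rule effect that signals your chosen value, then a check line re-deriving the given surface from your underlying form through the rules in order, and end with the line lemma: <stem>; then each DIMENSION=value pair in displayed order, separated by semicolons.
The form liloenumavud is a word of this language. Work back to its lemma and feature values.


underlying: li-loen-um-vud
TOR=so - signalled by the affix li-
CASE=ol - signalled by the affix -vud
POLE=ol - signalled by the affix -um
check: liloenumvud -> liloenumavud
lemma: loen; TOR=so; CASE=ol; POLE=ol


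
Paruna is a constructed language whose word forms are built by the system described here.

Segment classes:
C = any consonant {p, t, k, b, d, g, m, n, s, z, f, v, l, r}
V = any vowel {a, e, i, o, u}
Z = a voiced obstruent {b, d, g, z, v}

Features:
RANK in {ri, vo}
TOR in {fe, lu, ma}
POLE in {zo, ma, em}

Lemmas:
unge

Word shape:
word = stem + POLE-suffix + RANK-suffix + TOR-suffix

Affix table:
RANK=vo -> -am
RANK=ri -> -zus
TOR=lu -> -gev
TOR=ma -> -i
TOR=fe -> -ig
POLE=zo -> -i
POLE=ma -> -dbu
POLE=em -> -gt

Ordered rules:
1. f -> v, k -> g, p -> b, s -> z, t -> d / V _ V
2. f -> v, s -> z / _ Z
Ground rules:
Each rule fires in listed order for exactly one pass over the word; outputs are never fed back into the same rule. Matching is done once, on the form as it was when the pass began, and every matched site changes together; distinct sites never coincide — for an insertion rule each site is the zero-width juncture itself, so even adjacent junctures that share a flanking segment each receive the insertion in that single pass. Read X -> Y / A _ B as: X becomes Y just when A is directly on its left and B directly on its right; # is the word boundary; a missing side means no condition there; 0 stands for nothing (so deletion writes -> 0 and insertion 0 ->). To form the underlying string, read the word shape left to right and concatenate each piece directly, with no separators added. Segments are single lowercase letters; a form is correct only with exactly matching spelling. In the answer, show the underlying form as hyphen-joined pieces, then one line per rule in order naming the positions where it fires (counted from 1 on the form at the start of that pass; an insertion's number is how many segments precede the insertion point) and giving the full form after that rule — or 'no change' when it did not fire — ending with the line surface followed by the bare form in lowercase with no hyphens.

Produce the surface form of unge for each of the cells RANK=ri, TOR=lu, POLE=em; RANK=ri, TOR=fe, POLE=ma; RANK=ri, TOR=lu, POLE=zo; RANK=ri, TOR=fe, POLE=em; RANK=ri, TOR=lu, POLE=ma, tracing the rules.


cell RANK=ri, TOR=lu, POLE=em:
underlying: unge-gt-zus-gev
1. f -> v, k -> g, p -> b, s -> z, t -> d / V _ V: no change
2. f -> v, s -> z / _ Z: fires at position(s) 9: ungegtzuzgev
surface: ungegtzuzgev

cell RANK=ri, TOR=fe, POLE=ma:
underlying: unge-dbu-zus-ig
1. f -> v, k -> g, p -> b, s -> z, t -> d / V _ V: fires at position(s) 10: ungedbuzuzig
2. f -> v, s -> z / _ Z: no change
surface: ungedbuzuzig

cell RANK=ri, TOR=lu, POLE=zo:
underlying: unge-i-zus-gev
1. f -> v, k -> g, p -> b, s -> z, t -> d / V _ V: no change
2. f -> v, s -> z / _ Z: fires at position(s) 8: ungeizuzgev
surface: ungeizuzgev

cell RANK=ri, TOR=fe, POLE=em:
underlying: unge-gt-zus-ig
1. f -> v, k -> g, p -> b, s -> z, t -> d / V _ V: fires at position(s) 9: ungegtzuzig
2. f -> v, s -> z / _ Z: no change
surface: ungegtzuzig

cell RANK=ri, TOR=lu, POLE=ma:
underlying: unge-dbu-zus-gev
1. f -> v, k -> g, p -> b, s -> z, t -> d / V _ V: no change
2. f -> v, s -> z / _ Z: fires at position(s) 10: ungedbuzuzgev
surface: ungedbuzuzgev


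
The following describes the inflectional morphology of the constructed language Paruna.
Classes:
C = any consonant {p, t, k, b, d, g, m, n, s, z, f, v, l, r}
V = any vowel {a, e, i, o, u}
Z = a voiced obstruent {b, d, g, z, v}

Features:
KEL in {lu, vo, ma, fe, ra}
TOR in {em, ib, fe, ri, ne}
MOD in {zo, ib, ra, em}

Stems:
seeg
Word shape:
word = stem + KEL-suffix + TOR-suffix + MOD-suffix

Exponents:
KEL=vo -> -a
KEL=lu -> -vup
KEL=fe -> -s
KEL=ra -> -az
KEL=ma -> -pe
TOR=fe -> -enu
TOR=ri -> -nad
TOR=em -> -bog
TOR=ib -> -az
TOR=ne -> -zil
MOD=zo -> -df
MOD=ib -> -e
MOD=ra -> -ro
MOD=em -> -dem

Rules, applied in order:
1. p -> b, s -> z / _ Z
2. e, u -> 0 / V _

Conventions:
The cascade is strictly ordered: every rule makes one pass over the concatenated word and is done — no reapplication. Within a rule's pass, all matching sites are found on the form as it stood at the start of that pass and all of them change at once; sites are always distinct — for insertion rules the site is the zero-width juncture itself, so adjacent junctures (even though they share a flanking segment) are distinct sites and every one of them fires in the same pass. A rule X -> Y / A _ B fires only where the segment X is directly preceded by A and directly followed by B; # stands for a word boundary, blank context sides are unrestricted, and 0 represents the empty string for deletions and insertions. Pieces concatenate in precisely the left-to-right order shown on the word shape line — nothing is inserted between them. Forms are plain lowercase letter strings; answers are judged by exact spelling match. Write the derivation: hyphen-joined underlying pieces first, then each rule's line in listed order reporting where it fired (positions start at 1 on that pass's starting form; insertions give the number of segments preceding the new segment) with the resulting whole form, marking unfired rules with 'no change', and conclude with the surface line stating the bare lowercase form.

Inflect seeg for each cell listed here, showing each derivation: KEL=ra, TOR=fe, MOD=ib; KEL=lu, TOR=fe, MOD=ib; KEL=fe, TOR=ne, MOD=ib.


cell KEL=ra, TOR=fe, MOD=ib:
underlying: seeg-az-enu-e
1. p -> b, s -> z / _ Z: no change
2. e, u -> 0 / V _: fires at position(s) 3, 10: segazenu
surface: segazenu

cell KEL=lu, TOR=fe, MOD=ib:
underlying: seeg-vup-enu-e
1. p -> b, s -> z / _ Z: no change
2. e, u -> 0 / V _: fires at position(s) 3, 11: segvupenu
surface: segvupenu

cell KEL=fe, TOR=ne, MOD=ib:
underlying: seeg-s-zil-e
1. p -> b, s -> z / _ Z: fires at position(s) 5: seegzzile
2. e, u -> 0 / V _: fires at position(s) 3: segzzile
surface: segzzile


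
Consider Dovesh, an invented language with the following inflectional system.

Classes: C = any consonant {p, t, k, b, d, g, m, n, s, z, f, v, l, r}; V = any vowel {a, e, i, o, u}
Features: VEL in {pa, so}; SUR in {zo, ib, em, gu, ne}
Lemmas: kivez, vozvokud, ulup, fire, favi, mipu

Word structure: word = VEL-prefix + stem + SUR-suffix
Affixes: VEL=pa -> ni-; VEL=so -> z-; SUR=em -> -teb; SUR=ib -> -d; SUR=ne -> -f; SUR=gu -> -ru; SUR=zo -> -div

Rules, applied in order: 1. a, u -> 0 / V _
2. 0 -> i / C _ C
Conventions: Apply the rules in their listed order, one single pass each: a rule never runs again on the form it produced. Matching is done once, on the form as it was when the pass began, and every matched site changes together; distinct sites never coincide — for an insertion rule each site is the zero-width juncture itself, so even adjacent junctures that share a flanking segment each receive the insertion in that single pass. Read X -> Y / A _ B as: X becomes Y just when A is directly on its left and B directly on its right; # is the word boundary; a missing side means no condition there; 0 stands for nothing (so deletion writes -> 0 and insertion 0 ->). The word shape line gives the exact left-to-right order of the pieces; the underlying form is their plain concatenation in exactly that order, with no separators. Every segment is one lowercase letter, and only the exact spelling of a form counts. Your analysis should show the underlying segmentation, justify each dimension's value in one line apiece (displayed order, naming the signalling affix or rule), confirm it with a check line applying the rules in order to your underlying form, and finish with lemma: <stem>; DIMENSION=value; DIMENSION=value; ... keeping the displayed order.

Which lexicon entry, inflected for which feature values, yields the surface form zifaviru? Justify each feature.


underlying: z-favi-ru
VEL=so - signalled by the affix z-
SUR=gu - signalled by the affix -ru
check: zfaviru -> zfaviru -> zifaviru
lemma: favi; VEL=so; SUR=gu


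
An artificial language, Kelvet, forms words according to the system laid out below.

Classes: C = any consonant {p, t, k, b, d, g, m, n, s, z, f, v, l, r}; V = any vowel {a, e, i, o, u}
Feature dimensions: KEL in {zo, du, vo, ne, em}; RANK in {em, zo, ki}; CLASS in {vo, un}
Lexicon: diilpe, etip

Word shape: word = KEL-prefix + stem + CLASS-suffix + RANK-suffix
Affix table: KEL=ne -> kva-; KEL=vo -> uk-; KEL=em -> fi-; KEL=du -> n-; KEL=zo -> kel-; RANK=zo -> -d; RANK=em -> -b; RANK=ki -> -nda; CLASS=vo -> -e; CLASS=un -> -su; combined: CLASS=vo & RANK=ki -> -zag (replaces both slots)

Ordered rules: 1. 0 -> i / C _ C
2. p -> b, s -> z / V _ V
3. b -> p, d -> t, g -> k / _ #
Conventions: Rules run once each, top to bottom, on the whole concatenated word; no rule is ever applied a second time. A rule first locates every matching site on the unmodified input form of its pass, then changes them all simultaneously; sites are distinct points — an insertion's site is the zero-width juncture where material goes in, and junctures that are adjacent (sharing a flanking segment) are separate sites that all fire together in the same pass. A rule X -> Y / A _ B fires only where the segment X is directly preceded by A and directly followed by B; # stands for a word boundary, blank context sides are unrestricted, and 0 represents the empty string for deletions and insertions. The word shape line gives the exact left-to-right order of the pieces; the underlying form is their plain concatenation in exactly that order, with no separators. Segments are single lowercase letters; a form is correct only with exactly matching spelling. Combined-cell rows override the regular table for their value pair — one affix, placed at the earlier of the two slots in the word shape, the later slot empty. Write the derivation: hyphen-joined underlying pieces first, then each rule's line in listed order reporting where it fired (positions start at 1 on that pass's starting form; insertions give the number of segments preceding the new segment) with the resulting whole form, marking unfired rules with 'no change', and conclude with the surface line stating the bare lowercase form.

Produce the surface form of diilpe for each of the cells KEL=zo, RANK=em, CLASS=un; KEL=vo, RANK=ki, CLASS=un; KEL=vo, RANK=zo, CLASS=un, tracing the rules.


cell KEL=zo, RANK=em, CLASS=un:
underlying: kel-diilpe-su-b
1. 0 -> i / C _ C: inserts after position(s) 3, 7: kelidiilipesub
2. p -> b, s -> z / V _ V: fires at position(s) 10, 12: kelidiilibezub
3. b -> p, d -> t, g -> k / _ #: fires at position(s) 14: kelidiilibezup
surface: kelidiilibezup

cell KEL=vo, RANK=ki, CLASS=un:
underlying: uk-diilpe-su-nda
1. 0 -> i / C _ C: inserts after position(s) 2, 6, 11: ukidiilipesunida
2. p -> b, s -> z / V _ V: fires at position(s) 9, 11: ukidiilibezunida
3. b -> p, d -> t, g -> k / _ #: no change
surface: ukidiilibezunida

cell KEL=vo, RANK=zo, CLASS=un:
underlying: uk-diilpe-su-d
1. 0 -> i / C _ C: inserts after position(s) 2, 6: ukidiilipesud
2. p -> b, s -> z / V _ V: fires at position(s) 9, 11: ukidiilibezud
3. b -> p, d -> t, g -> k / _ #: fires at position(s) 13: ukidiilibezut
surface: ukidiilibezut


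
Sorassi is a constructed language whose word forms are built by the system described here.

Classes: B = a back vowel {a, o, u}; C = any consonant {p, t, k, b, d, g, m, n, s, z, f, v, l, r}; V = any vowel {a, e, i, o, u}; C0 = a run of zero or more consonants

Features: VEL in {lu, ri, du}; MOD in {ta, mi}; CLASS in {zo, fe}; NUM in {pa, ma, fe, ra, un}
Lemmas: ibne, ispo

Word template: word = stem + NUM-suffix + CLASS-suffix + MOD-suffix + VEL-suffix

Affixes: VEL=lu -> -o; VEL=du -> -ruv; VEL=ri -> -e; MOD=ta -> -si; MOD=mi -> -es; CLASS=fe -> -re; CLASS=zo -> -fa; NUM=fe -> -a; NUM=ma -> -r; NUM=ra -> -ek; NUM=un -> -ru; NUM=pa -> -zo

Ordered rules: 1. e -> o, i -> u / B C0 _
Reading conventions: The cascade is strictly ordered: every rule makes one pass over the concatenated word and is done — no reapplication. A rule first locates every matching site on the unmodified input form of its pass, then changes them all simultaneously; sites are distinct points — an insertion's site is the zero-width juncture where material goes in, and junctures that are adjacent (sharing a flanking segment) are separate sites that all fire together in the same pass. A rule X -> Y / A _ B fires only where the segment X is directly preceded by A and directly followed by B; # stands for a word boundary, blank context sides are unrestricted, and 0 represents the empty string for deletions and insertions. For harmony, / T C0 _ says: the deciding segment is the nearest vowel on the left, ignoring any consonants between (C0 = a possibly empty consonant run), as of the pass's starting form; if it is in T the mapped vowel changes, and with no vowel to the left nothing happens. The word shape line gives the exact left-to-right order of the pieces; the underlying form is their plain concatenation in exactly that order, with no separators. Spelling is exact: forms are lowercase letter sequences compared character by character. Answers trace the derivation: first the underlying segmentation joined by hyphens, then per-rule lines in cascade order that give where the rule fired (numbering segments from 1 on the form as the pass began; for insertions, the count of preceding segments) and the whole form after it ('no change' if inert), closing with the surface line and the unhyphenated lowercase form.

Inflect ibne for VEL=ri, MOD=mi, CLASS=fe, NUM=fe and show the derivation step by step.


underlying: ibne-a-re-es-e
1. e -> o, i -> u / B C0 _: fires at position(s) 7: ibnearoese
surface: ibnearoese


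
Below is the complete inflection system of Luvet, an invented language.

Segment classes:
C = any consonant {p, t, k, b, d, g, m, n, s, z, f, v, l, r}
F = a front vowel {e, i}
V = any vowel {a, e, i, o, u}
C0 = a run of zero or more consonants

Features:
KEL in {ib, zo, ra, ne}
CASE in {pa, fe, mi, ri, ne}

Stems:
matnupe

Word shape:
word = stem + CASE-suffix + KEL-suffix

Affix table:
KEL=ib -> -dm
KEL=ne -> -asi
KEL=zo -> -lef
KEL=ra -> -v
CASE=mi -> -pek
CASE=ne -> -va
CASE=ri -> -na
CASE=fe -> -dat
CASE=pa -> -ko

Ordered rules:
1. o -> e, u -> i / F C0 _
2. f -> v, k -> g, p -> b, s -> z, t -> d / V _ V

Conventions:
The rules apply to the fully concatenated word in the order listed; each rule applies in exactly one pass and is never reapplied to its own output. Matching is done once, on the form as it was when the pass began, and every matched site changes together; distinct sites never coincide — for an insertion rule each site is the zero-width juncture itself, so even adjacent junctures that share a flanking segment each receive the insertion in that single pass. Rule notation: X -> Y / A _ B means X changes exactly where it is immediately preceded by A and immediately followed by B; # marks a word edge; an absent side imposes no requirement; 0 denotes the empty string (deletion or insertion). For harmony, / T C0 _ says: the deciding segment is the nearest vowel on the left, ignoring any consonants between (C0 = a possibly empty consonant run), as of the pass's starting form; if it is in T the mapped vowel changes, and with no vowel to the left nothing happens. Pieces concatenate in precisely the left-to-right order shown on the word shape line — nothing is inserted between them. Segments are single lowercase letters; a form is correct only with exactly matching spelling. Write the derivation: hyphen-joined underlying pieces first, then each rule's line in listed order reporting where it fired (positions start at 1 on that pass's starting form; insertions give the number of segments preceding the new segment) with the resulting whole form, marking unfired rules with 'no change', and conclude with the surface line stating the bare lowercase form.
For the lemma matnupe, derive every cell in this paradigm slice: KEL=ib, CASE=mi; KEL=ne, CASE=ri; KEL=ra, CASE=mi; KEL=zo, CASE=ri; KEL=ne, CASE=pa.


cell KEL=ib, CASE=mi:
underlying: matnupe-pek-dm
1. o -> e, u -> i / F C0 _: no change
2. f -> v, k -> g, p -> b, s -> z, t -> d / V _ V: fires at position(s) 6, 8: matnubebekdm
surface: matnubebekdm

cell KEL=ne, CASE=ri:
underlying: matnupe-na-asi
1. o -> e, u -> i / F C0 _: no change
2. f -> v, k -> g, p -> b, s -> z, t -> d / V _ V: fires at position(s) 6, 11: matnubenaazi
surface: matnubenaazi

cell KEL=ra, CASE=mi:
underlying: matnupe-pek-v
1. o -> e, u -> i / F C0 _: no change
2. f -> v, k -> g, p -> b, s -> z, t -> d / V _ V: fires at position(s) 6, 8: matnubebekv
surface: matnubebekv

cell KEL=zo, CASE=ri:
underlying: matnupe-na-lef
1. o -> e, u -> i / F C0 _: no change
2. f -> v, k -> g, p -> b, s -> z, t -> d / V _ V: fires at position(s) 6: matnubenalef
surface: matnubenalef

cell KEL=ne, CASE=pa:
underlying: matnupe-ko-asi
1. o -> e, u -> i / F C0 _: fires at position(s) 9: matnupekeasi
2. f -> v, k -> g, p -> b, s -> z, t -> d / V _ V: fires at position(s) 6, 8, 11: matnubegeazi
surface: matnubegeazi


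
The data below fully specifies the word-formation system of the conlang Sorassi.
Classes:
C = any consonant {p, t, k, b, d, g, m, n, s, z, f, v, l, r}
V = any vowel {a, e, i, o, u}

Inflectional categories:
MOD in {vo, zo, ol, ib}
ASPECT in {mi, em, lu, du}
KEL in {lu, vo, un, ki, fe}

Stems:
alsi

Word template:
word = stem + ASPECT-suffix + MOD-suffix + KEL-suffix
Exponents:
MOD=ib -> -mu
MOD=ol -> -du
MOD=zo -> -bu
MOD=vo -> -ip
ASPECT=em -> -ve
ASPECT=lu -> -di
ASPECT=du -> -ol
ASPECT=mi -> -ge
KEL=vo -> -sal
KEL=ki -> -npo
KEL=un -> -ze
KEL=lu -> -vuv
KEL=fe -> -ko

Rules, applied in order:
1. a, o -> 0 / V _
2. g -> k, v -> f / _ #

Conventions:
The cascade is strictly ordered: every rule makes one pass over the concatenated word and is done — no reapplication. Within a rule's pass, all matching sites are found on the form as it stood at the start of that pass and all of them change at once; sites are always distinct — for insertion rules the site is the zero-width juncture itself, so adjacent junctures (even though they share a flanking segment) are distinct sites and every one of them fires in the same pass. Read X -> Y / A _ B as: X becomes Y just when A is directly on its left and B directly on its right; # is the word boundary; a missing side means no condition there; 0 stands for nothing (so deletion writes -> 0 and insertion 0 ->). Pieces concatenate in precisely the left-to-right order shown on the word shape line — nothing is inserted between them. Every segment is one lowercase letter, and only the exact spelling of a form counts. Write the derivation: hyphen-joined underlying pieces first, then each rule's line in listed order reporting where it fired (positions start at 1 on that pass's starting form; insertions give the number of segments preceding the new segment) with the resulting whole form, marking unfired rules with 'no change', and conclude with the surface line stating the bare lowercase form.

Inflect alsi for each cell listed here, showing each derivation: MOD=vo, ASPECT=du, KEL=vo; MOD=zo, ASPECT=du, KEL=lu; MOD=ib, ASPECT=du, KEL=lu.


cell MOD=vo, ASPECT=du, KEL=vo:
underlying: alsi-ol-ip-sal
1. a, o -> 0 / V _: fires at position(s) 5: alsilipsal
2. g -> k, v -> f / _ #: no change
surface: alsilipsal

cell MOD=zo, ASPECT=du, KEL=lu:
underlying: alsi-ol-bu-vuv
1. a, o -> 0 / V _: fires at position(s) 5: alsilbuvuv
2. g -> k, v -> f / _ #: fires at position(s) 10: alsilbuvuf
surface: alsilbuvuf

cell MOD=ib, ASPECT=du, KEL=lu:
underlying: alsi-ol-mu-vuv
1. a, o -> 0 / V _: fires at position(s) 5: alsilmuvuv
2. g -> k, v -> f / _ #: fires at position(s) 10: alsilmuvuf
surface: alsilmuvuf


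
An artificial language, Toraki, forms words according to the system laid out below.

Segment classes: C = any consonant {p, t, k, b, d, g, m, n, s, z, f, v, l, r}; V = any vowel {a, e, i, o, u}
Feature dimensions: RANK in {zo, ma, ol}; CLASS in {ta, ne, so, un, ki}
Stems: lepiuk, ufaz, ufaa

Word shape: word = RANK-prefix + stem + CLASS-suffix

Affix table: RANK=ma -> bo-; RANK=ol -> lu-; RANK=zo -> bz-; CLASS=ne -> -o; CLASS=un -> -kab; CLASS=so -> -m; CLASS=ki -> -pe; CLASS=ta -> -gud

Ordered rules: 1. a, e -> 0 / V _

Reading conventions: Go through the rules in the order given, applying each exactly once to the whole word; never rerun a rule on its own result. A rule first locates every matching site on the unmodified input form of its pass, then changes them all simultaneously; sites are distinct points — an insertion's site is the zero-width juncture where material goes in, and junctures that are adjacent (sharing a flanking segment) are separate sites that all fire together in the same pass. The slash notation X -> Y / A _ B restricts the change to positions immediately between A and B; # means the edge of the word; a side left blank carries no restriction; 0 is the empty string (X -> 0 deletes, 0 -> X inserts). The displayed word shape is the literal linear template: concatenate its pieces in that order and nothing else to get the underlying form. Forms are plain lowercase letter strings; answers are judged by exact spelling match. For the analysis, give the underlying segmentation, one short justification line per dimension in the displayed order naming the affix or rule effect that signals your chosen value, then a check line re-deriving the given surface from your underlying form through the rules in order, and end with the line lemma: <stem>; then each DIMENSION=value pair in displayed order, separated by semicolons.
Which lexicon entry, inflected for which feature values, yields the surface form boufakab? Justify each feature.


underlying: bo-ufaa-kab
RANK=ma - signalled by the affix bo-
CLASS=un - signalled by the affix -kab
check: boufaakab -> boufakab
lemma: ufaa; RANK=ma; CLASS=un


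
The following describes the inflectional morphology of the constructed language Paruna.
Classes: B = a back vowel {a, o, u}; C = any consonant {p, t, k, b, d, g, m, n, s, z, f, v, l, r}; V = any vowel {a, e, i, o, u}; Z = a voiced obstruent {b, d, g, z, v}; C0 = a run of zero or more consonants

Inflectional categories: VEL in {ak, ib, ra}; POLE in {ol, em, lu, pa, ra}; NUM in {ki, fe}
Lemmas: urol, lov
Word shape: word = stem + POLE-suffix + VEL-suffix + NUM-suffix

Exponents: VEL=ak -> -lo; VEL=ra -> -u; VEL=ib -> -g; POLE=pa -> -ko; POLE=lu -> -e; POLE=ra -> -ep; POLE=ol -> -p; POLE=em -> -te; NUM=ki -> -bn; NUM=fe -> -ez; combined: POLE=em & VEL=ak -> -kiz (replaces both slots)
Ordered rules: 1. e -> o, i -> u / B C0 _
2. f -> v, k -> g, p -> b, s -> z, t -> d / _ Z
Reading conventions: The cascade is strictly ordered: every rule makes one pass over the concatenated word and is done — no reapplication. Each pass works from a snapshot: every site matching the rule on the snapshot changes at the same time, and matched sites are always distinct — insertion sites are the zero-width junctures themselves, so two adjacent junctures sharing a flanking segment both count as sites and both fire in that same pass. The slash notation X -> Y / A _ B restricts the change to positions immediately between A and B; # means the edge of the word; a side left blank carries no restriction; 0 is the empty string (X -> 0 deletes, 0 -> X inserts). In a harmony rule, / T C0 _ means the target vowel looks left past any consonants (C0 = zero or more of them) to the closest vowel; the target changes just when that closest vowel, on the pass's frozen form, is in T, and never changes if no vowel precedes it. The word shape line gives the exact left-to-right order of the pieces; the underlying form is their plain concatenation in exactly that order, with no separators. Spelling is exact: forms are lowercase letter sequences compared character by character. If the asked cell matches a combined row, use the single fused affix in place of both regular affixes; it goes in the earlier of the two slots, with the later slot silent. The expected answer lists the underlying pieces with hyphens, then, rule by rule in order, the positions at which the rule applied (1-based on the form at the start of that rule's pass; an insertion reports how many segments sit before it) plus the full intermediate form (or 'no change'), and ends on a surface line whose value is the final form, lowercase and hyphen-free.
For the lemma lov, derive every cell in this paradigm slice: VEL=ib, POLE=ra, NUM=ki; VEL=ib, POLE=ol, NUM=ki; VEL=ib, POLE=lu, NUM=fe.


cell VEL=ib, POLE=ra, NUM=ki:
underlying: lov-ep-g-bn
1. e -> o, i -> u / B C0 _: fires at position(s) 4: lovopgbn
2. f -> v, k -> g, p -> b, s -> z, t -> d / _ Z: fires at position(s) 5: lovobgbn
surface: lovobgbn

cell VEL=ib, POLE=ol, NUM=ki:
underlying: lov-p-g-bn
1. e -> o, i -> u / B C0 _: no change
2. f -> v, k -> g, p -> b, s -> z, t -> d / _ Z: fires at position(s) 4: lovbgbn
surface: lovbgbn

cell VEL=ib, POLE=lu, NUM=fe:
underlying: lov-e-g-ez
1. e -> o, i -> u / B C0 _: fires at position(s) 4: lovogez
2. f -> v, k -> g, p -> b, s -> z, t -> d / _ Z: no change
surface: lovogez


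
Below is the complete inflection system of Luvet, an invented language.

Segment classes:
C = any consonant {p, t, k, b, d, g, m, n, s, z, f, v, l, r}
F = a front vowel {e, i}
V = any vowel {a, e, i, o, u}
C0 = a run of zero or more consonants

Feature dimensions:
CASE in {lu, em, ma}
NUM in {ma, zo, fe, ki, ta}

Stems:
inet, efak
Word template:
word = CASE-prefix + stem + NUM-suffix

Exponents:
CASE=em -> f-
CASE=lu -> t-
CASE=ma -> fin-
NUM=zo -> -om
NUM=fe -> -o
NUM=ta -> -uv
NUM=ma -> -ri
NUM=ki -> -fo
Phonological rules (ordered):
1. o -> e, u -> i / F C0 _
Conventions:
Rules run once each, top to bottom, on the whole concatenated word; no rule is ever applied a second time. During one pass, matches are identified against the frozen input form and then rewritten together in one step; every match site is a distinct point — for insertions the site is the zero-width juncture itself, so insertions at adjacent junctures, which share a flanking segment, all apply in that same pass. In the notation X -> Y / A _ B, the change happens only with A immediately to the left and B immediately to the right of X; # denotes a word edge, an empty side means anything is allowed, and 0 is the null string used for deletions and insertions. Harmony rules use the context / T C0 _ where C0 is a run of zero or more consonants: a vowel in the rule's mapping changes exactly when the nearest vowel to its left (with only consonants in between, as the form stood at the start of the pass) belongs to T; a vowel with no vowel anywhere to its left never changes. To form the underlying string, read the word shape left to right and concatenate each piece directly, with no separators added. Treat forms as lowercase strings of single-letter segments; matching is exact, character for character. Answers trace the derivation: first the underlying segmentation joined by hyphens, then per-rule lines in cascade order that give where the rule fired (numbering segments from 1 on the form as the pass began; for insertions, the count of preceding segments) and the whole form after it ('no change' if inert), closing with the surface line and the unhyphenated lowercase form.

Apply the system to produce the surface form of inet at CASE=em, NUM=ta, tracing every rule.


underlying: f-inet-uv
1. o -> e, u -> i / F C0 _: fires at position(s) 6: finetiv
surface: finetiv


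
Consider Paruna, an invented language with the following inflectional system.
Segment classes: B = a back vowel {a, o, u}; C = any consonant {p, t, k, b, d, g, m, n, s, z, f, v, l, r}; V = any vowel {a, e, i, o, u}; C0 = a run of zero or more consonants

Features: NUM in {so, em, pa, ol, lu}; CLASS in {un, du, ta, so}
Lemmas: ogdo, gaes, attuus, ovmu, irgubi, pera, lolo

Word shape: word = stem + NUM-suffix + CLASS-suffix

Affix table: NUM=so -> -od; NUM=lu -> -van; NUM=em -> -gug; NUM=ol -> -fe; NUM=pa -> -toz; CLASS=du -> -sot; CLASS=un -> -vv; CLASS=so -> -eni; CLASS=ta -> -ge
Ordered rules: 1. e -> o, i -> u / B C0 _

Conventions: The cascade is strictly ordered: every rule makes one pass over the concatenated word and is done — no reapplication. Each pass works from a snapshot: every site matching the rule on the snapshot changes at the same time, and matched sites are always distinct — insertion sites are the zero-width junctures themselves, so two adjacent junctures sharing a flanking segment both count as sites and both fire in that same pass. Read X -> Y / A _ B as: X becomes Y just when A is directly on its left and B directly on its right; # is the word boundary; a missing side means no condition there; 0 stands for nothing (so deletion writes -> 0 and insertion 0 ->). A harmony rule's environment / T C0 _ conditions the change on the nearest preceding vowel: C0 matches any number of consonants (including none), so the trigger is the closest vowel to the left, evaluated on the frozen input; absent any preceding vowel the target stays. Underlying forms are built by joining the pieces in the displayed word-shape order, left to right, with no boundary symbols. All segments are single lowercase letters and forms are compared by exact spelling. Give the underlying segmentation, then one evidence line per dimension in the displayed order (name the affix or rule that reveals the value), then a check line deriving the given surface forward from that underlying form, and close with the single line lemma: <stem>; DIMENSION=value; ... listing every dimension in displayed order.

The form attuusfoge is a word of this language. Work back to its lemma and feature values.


underlying: attuus-fe-ge
NUM=ol - signalled by the affix -fe
CLASS=ta - signalled by the affix -ge
check: attuusfege -> attuusfoge
lemma: attuus; NUM=ol; CLASS=ta


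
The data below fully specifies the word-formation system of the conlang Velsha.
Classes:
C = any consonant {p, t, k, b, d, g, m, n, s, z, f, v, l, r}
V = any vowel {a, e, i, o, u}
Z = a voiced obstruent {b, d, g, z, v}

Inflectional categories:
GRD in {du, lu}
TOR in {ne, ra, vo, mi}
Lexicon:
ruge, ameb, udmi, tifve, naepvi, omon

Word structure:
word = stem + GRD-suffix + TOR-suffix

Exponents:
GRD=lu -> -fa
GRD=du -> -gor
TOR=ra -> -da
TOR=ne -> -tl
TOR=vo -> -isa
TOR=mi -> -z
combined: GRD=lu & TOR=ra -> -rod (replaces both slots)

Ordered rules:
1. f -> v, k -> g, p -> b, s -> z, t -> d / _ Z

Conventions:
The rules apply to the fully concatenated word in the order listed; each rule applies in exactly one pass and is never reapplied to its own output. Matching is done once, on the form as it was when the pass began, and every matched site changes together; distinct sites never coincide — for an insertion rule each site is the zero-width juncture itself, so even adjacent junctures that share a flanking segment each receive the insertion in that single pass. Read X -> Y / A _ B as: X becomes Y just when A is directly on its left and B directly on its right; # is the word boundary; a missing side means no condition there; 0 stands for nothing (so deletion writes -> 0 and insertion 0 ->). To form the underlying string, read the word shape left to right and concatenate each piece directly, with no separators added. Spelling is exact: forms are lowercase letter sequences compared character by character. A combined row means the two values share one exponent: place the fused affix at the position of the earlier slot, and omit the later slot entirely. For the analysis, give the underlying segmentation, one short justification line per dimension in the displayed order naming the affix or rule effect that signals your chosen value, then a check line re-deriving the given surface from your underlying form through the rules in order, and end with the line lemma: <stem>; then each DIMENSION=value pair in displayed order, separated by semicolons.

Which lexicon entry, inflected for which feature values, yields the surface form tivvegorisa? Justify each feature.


underlying: tifve-gor-isa
GRD=du - signalled by the affix -gor
TOR=vo - signalled by the affix -isa
check: tifvegorisa -> tivvegorisa
lemma: tifve; GRD=du; TOR=vo


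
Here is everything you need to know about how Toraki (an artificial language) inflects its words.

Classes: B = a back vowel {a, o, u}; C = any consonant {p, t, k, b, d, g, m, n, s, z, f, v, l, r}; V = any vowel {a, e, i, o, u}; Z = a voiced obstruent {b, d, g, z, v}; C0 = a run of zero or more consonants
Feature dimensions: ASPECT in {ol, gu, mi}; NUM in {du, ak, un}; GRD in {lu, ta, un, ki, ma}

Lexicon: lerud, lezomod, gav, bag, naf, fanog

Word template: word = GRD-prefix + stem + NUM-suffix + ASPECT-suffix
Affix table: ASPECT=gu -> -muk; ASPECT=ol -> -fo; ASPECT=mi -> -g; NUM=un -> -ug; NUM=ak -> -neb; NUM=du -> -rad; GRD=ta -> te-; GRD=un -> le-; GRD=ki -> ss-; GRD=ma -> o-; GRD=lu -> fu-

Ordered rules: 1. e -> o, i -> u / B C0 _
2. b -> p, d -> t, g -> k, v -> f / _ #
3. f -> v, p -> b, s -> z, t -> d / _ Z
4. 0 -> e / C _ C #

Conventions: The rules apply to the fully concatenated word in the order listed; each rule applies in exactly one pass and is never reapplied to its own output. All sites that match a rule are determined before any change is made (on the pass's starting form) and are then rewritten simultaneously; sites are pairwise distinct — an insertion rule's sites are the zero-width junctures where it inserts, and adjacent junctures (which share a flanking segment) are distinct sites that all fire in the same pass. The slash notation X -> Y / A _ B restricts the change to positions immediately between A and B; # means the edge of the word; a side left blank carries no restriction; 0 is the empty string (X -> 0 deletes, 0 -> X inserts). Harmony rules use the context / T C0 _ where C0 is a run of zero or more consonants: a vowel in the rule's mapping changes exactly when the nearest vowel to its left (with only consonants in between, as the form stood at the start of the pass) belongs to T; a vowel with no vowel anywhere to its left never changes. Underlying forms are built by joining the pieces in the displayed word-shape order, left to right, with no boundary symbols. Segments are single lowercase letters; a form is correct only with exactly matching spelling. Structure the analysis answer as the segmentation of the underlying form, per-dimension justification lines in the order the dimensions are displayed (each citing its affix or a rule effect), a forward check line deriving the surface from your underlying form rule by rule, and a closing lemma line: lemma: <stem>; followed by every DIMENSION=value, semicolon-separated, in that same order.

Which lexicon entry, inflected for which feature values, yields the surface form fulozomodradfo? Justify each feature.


underlying: fu-lezomod-rad-fo
ASPECT=ol - signalled by the affix -fo
NUM=du - signalled by the affix -rad
GRD=lu - signalled by the affix fu-
check: fulezomodradfo -> fulozomodradfo -> fulozomodradfo -> fulozomodradfo -> fulozomodradfo
lemma: lezomod; ASPECT=ol; NUM=du; GRD=lu


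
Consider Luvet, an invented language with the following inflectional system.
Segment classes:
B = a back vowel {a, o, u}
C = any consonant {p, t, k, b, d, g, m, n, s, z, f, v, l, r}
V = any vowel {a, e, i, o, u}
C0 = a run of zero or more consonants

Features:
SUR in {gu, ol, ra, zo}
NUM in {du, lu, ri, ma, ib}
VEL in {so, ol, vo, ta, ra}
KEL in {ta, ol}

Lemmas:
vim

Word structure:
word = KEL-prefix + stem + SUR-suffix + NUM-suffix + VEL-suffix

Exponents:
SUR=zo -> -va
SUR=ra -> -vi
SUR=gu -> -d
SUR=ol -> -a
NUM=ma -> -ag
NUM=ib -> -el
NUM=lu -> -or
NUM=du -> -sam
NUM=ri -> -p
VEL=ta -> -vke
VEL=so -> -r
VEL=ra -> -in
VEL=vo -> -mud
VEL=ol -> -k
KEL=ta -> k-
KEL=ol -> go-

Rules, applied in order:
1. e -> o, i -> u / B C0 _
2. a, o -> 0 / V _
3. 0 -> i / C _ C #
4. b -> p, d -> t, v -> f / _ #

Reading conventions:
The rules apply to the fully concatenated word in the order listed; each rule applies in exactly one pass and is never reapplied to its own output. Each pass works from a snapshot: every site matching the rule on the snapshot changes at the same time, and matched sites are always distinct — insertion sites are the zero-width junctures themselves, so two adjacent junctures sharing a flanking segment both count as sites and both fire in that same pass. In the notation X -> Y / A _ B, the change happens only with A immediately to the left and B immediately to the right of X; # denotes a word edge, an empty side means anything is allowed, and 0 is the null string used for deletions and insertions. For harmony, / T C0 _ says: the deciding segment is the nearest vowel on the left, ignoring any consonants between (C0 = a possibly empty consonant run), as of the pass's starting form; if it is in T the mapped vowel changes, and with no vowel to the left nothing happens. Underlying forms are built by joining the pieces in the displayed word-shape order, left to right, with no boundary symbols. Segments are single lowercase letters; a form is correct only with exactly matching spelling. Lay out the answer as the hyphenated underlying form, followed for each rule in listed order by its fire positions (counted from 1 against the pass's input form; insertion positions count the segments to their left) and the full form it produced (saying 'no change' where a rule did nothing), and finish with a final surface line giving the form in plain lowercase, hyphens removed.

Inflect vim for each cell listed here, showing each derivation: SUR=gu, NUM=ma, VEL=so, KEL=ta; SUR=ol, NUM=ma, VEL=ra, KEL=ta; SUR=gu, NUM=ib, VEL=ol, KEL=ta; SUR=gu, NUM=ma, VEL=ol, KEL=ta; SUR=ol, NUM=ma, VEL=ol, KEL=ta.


cell SUR=gu, NUM=ma, VEL=so, KEL=ta:
underlying: k-vim-d-ag-r
1. e -> o, i -> u / B C0 _: no change
2. a, o -> 0 / V _: no change
3. 0 -> i / C _ C #: inserts after position(s) 7: kvimdagir
4. b -> p, d -> t, v -> f / _ #: no change
surface: kvimdagir

cell SUR=ol, NUM=ma, VEL=ra, KEL=ta:
underlying: k-vim-a-ag-in
1. e -> o, i -> u / B C0 _: fires at position(s) 8: kvimaagun
2. a, o -> 0 / V _: fires at position(s) 6: kvimagun
3. 0 -> i / C _ C #: no change
4. b -> p, d -> t, v -> f / _ #: no change
surface: kvimagun

cell SUR=gu, NUM=ib, VEL=ol, KEL=ta:
underlying: k-vim-d-el-k
1. e -> o, i -> u / B C0 _: no change
2. a, o -> 0 / V _: no change
3. 0 -> i / C _ C #: inserts after position(s) 7: kvimdelik
4. b -> p, d -> t, v -> f / _ #: no change
surface: kvimdelik

cell SUR=gu, NUM=ma, VEL=ol, KEL=ta:
underlying: k-vim-d-ag-k
1. e -> o, i -> u / B C0 _: no change
2. a, o -> 0 / V _: no change
3. 0 -> i / C _ C #: inserts after position(s) 7: kvimdagik
4. b -> p, d -> t, v -> f / _ #: no change
surface: kvimdagik

cell SUR=ol, NUM=ma, VEL=ol, KEL=ta:
underlying: k-vim-a-ag-k
1. e -> o, i -> u / B C0 _: no change
2. a, o -> 0 / V _: fires at position(s) 6: kvimagk
3. 0 -> i / C _ C #: inserts after position(s) 6: kvimagik
4. b -> p, d -> t, v -> f / _ #: no change
surface: kvimagik
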